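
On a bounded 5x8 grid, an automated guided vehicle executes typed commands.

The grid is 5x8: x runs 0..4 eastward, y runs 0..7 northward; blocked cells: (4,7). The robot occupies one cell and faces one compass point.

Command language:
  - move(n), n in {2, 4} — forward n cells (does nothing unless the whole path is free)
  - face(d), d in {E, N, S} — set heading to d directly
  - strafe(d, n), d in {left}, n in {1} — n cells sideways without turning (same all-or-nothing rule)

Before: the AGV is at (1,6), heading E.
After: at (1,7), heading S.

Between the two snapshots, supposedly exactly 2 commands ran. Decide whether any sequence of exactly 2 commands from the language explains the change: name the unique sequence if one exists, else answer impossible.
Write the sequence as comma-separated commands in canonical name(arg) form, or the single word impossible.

strafe(left, 1), face(S)

key: position moved to (1,7) AND the heading swung to S — translation plus rotation needed
t0: at (1,6), heading E
[1] after strafe(left, 1): at (1,7), heading E
[2] after face(S): at (1,7), heading S
all 36 alternatives checked — unique.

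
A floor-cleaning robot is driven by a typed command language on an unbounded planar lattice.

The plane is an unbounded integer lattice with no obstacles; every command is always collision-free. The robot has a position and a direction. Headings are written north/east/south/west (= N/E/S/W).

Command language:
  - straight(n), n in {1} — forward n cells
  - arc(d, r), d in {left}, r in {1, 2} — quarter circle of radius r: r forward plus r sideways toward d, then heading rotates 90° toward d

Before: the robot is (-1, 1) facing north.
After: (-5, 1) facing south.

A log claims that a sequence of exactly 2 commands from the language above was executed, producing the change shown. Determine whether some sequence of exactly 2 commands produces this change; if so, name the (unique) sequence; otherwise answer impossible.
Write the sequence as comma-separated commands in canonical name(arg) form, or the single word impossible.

key: cell and facing (now S) both changed — the 2 commands mix motion and turning
initial: (-1, 1) facing north
step 1 (arc(left, 2)): (-3, 3) facing west
step 2 (arc(left, 2)): (-5, 1) facing south
uniquely the one of 9 2-step routes that fits.

arc(left, 2), arc(left, 2)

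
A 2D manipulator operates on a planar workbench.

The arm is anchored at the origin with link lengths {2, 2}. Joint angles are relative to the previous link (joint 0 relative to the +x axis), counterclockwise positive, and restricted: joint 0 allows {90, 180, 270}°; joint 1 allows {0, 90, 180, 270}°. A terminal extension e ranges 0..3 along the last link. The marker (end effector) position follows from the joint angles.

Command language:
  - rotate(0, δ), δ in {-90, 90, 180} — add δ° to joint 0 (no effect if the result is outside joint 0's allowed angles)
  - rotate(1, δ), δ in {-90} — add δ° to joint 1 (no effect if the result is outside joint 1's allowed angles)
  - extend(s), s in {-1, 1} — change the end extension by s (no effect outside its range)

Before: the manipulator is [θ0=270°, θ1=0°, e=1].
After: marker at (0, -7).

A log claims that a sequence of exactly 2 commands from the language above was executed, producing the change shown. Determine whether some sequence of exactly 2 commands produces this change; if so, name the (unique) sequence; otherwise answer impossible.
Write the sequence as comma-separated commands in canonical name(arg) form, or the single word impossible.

start: [θ0=270°, θ1=0°, e=1]
[1] after extend(1): [θ0=270°, θ1=0°, e=2]
[2] after extend(1): [θ0=270°, θ1=0°, e=3]
no other 2-command option fits: unique.

extend(1), extend(1)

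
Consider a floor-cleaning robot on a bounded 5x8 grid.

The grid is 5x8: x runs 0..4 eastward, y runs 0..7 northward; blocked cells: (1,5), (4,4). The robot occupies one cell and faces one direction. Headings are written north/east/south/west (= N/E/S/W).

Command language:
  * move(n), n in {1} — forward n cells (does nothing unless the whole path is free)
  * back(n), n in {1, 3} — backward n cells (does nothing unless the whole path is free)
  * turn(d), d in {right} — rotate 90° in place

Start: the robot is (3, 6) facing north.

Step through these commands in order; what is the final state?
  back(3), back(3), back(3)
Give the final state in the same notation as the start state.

begin: (3, 6) facing north
step 1 (back(3)): (3, 3) facing north
step 2 (back(3)): (3, 0) facing north
step 3 (back(3)): (3, 0) facing north

(3, 0) facing north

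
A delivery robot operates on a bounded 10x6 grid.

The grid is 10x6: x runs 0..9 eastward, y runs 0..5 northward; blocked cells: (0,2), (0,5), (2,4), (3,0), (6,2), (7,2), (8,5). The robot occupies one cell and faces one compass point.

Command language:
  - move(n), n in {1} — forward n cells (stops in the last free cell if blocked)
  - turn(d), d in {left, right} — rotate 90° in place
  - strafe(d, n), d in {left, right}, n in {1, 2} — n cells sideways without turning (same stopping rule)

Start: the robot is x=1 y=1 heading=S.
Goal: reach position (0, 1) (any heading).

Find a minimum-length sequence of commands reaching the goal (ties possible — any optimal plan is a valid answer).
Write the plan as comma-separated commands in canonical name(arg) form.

strafe(right, 2)

initial: x=1 y=1 heading=S
step 1 (strafe(right, 2)): x=0 y=1 heading=S
minimal: 1 command(s), checked below 1.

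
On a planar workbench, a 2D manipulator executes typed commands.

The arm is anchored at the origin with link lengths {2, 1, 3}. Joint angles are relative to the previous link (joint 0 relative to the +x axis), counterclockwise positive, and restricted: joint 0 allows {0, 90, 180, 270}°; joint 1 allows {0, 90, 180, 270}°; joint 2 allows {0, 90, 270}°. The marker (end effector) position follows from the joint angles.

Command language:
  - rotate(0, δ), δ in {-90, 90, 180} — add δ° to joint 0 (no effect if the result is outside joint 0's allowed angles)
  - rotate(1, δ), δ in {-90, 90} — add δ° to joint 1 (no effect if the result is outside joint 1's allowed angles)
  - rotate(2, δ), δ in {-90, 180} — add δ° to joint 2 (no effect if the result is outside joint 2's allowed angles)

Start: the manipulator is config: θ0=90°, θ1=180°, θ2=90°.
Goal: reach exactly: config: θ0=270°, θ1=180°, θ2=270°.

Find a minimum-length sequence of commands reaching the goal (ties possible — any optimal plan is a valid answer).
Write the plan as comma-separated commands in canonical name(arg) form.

rotate(2, 180), rotate(0, 180)

t0: config: θ0=90°, θ1=180°, θ2=90°
1. rotate(2, 180) → config: θ0=90°, θ1=180°, θ2=270°
2. rotate(0, 180) → config: θ0=270°, θ1=180°, θ2=270°
no 1-step plan works, so 2 is optimal.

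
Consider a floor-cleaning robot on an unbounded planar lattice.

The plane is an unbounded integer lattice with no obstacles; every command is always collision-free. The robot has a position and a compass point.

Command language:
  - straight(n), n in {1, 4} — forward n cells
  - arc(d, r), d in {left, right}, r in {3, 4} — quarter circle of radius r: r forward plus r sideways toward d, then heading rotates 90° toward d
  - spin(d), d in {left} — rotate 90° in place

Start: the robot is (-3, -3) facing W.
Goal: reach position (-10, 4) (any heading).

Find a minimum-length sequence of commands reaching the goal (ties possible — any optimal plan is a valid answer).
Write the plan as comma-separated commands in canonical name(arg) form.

arc(right, 3), arc(left, 4)

begin: (-3, -3) facing W
t=1 arc(right, 3) ⇒ (-6, 0) facing N
t=2 arc(left, 4) ⇒ (-10, 4) facing W
minimal: 2 command(s), checked below 2.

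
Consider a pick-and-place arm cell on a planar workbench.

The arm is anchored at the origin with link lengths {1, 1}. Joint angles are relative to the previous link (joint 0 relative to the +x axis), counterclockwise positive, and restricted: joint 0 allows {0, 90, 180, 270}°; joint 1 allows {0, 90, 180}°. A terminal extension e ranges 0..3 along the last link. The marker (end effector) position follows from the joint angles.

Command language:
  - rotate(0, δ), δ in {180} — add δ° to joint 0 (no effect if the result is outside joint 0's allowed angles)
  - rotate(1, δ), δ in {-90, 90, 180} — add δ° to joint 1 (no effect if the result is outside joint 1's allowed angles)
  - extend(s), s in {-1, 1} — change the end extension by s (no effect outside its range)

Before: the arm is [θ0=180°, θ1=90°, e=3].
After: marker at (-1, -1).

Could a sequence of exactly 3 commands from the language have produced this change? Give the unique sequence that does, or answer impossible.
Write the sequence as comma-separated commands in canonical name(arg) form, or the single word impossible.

start: [θ0=180°, θ1=90°, e=3]
[1] after extend(-1): [θ0=180°, θ1=90°, e=2]
[2] after extend(-1): [θ0=180°, θ1=90°, e=1]
[3] after extend(-1): [θ0=180°, θ1=90°, e=0]
no other 3-command option fits: unique.

extend(-1), extend(-1), extend(-1)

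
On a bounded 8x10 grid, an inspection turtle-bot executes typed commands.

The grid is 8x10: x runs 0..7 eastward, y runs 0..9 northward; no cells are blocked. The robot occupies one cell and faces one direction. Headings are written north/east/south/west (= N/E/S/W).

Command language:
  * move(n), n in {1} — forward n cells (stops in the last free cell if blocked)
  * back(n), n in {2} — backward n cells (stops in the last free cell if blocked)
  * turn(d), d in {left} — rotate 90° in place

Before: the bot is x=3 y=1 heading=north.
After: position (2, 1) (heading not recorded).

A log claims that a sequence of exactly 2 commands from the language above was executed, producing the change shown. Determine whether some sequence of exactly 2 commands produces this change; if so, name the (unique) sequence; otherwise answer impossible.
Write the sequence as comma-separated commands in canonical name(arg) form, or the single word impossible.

turn(left), move(1)

key: running move(1) before turn(left) would end elsewhere — order is forced
from: x=3 y=1 heading=north
t=1 turn(left) ⇒ x=3 y=1 heading=west
t=2 move(1) ⇒ x=2 y=1 heading=west
all 9 alternatives checked — unique.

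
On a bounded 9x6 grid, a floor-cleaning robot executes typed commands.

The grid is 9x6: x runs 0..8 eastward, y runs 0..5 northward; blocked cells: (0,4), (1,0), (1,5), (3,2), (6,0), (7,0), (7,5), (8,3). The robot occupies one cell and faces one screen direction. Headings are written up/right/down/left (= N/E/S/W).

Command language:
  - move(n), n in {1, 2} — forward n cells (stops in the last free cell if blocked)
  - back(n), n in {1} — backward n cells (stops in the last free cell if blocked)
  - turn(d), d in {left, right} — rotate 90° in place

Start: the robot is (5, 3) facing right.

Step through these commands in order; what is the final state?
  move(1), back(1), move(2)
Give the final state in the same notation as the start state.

t0: (5, 3) facing right
step 1 (move(1)): (6, 3) facing right
step 2 (back(1)): (5, 3) facing right
step 3 (move(2)): (7, 3) facing right

(7, 3) facing right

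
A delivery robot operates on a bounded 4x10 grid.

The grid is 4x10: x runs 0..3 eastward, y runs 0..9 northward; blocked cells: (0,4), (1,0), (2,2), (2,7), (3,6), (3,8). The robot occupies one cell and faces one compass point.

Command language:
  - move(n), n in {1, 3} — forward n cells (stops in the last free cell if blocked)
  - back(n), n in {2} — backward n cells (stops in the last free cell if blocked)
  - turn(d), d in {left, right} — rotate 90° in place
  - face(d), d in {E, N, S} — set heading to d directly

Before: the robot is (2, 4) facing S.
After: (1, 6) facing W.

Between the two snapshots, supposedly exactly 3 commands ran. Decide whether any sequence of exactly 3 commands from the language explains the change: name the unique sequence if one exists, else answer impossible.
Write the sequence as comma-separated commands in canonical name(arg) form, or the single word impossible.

back(2), turn(right), move(1)

key: position moved to (1,6) AND the heading swung to W — translation plus rotation needed
from: (2, 4) facing S
t=1 back(2) ⇒ (2, 6) facing S
t=2 turn(right) ⇒ (2, 6) facing W
t=3 move(1) ⇒ (1, 6) facing W
no other 3-command option fits: unique.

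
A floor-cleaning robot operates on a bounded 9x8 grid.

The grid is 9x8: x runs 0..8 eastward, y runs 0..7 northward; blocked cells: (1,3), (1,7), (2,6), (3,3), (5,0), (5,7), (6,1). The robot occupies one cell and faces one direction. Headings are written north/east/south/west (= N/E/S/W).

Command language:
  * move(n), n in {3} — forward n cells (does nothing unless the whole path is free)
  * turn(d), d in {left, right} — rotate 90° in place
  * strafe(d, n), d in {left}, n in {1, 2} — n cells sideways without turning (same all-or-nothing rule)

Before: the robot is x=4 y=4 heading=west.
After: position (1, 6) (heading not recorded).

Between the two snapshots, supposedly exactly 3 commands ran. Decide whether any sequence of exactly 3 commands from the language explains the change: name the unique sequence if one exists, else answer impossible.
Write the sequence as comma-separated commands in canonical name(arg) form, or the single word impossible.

all 125 sequences checked — none match.

impossible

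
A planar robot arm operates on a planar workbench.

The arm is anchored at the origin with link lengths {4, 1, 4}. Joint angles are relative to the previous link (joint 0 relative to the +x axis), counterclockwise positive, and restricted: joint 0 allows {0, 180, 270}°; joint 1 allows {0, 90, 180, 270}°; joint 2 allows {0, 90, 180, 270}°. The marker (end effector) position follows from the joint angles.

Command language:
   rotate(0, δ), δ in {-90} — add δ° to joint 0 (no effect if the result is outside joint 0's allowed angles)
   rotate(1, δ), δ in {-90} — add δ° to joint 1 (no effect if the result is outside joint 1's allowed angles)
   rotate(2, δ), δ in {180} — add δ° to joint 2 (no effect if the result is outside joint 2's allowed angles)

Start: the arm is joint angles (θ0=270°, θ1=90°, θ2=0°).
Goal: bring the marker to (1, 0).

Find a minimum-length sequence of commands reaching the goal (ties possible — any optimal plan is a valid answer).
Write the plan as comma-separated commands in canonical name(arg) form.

start: joint angles (θ0=270°, θ1=90°, θ2=0°)
[1] after rotate(0, -90): joint angles (θ0=180°, θ1=90°, θ2=0°)
[2] after rotate(1, -90): joint angles (θ0=180°, θ1=0°, θ2=0°)
[3] after rotate(1, -90): joint angles (θ0=180°, θ1=270°, θ2=0°)
[4] after rotate(1, -90): joint angles (θ0=180°, θ1=180°, θ2=0°)
shorter routes all fall short; 4 is best.

rotate(0, -90), rotate(1, -90), rotate(1, -90), rotate(1, -90)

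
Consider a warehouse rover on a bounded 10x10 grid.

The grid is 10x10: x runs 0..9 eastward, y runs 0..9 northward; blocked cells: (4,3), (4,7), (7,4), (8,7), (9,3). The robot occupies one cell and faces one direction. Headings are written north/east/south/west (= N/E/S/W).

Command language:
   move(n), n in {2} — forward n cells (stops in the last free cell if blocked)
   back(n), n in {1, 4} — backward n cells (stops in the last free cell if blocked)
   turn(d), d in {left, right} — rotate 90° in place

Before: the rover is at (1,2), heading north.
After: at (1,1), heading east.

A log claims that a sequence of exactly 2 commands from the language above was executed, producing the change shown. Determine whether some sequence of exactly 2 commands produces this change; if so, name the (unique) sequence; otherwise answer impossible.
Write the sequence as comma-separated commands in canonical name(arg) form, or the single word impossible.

back(1), turn(right)

key: cell and facing (now E) both changed — the 2 commands mix motion and turning
from: at (1,2), heading north
1. back(1) → at (1,1), heading north
2. turn(right) → at (1,1), heading east
uniquely the one of 25 2-step routes that fits.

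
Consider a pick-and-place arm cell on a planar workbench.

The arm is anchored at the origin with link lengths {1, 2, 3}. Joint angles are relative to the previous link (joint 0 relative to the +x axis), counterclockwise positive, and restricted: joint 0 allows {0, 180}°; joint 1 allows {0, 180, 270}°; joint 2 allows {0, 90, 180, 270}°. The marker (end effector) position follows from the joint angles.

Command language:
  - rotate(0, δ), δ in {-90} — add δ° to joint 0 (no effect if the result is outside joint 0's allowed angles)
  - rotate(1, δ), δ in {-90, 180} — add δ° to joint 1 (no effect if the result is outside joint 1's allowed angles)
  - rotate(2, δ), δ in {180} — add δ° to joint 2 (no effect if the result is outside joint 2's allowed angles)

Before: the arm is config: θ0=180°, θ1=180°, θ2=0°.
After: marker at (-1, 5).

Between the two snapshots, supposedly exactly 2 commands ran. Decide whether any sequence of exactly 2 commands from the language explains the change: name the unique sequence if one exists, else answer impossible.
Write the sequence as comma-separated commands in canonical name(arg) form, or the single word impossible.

key: running rotate(1, -90) before rotate(1, 180) would end elsewhere — order is forced
t0: config: θ0=180°, θ1=180°, θ2=0°
t=1 rotate(1, 180) ⇒ config: θ0=180°, θ1=0°, θ2=0°
t=2 rotate(1, -90) ⇒ config: θ0=180°, θ1=270°, θ2=0°
uniquely the one of 16 2-step routes that fits.

rotate(1, 180), rotate(1, -90)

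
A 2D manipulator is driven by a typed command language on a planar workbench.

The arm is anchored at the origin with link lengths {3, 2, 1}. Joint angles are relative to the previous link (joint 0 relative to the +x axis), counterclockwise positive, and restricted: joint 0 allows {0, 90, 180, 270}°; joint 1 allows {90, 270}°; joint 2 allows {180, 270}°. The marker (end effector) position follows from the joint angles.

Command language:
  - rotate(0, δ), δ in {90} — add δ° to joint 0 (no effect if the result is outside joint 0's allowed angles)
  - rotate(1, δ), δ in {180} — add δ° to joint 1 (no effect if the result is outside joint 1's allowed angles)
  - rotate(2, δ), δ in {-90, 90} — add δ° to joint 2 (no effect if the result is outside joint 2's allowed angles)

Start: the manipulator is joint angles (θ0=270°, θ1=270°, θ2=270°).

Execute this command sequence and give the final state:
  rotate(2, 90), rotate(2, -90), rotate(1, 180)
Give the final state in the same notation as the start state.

joint angles (θ0=270°, θ1=90°, θ2=180°)

initial: joint angles (θ0=270°, θ1=270°, θ2=270°)
step 1 (rotate(2, 90)): joint angles (θ0=270°, θ1=270°, θ2=270°)
step 2 (rotate(2, -90)): joint angles (θ0=270°, θ1=270°, θ2=180°)
step 3 (rotate(1, 180)): joint angles (θ0=270°, θ1=90°, θ2=180°)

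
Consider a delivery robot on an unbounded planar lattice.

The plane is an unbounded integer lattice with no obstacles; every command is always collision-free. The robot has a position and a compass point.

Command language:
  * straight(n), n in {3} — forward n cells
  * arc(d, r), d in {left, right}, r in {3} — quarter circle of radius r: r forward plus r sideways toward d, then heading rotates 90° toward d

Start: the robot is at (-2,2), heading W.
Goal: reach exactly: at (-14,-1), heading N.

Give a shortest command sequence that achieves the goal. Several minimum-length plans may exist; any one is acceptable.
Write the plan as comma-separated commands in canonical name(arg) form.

t0: at (-2,2), heading W
1. arc(left, 3) → at (-5,-1), heading S
2. arc(right, 3) → at (-8,-4), heading W
3. straight(3) → at (-11,-4), heading W
4. arc(right, 3) → at (-14,-1), heading N
no 3-step plan works, so 4 is optimal.

arc(left, 3), arc(right, 3), straight(3), arc(right, 3)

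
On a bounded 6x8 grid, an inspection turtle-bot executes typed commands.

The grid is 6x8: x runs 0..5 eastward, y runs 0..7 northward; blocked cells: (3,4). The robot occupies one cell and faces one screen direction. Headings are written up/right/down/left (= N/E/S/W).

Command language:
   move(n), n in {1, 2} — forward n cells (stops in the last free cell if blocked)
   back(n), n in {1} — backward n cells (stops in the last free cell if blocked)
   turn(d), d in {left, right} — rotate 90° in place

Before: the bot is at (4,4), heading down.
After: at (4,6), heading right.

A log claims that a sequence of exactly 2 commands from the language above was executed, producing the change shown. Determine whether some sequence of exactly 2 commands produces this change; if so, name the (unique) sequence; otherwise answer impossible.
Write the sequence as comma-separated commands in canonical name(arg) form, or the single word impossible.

impossible

every 2-command combo misses the target.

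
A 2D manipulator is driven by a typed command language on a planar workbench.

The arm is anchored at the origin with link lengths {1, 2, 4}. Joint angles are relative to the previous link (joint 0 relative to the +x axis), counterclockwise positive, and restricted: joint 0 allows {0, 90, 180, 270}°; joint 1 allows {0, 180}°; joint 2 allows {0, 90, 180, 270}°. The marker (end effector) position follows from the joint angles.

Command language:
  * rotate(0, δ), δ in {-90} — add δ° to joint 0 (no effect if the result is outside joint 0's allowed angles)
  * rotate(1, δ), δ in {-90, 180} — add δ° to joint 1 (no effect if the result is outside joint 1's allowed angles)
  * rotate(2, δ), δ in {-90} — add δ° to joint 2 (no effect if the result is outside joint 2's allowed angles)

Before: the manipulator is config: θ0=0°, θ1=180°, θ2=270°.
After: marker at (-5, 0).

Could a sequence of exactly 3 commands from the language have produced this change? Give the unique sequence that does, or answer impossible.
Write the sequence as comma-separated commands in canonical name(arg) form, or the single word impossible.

start: config: θ0=0°, θ1=180°, θ2=270°
[1] after rotate(2, -90): config: θ0=0°, θ1=180°, θ2=180°
[2] after rotate(2, -90): config: θ0=0°, θ1=180°, θ2=90°
[3] after rotate(2, -90): config: θ0=0°, θ1=180°, θ2=0°
uniquely the one of 64 3-step routes that fits.

rotate(2, -90), rotate(2, -90), rotate(2, -90)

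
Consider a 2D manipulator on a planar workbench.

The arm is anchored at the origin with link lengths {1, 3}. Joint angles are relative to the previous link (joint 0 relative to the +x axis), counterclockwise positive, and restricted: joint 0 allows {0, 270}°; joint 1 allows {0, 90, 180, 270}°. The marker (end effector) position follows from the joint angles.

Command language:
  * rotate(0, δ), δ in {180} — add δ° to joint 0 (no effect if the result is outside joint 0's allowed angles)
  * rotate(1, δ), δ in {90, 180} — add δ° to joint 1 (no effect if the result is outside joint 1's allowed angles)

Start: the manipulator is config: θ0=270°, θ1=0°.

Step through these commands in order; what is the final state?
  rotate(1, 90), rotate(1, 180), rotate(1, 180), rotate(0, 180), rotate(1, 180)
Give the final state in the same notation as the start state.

initial: config: θ0=270°, θ1=0°
t=1 rotate(1, 90) ⇒ config: θ0=270°, θ1=90°
t=2 rotate(1, 180) ⇒ config: θ0=270°, θ1=270°
t=3 rotate(1, 180) ⇒ config: θ0=270°, θ1=90°
t=4 rotate(0, 180) ⇒ config: θ0=270°, θ1=90°
t=5 rotate(1, 180) ⇒ config: θ0=270°, θ1=270°

config: θ0=270°, θ1=270°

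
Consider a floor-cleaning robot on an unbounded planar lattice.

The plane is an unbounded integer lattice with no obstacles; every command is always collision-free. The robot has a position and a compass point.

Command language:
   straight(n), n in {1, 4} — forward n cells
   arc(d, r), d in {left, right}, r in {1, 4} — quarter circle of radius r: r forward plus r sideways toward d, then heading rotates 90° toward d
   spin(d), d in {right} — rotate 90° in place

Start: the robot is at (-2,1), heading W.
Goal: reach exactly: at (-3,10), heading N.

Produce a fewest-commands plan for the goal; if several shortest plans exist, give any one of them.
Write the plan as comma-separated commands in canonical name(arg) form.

start: at (-2,1), heading W
[1] after arc(right, 1): at (-3,2), heading N
[2] after straight(4): at (-3,6), heading N
[3] after straight(4): at (-3,10), heading N
nothing shorter than 3 reaches the goal.

arc(right, 1), straight(4), straight(4)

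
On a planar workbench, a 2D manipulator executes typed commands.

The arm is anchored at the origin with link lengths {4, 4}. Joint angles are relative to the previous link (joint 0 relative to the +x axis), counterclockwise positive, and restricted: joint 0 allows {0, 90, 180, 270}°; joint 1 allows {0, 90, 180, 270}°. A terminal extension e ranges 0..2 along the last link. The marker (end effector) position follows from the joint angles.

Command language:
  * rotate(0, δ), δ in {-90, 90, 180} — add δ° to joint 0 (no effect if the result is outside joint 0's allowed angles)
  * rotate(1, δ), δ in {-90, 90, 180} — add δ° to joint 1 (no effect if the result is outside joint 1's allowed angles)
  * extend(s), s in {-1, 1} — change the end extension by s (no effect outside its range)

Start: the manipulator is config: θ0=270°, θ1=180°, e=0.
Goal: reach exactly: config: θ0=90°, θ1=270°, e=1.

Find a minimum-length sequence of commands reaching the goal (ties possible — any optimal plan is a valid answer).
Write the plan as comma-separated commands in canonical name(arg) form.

start: config: θ0=270°, θ1=180°, e=0
1. rotate(0, 180) → config: θ0=90°, θ1=180°, e=0
2. extend(1) → config: θ0=90°, θ1=180°, e=1
3. rotate(1, 90) → config: θ0=90°, θ1=270°, e=1
no 2-step plan works, so 3 is optimal.

rotate(0, 180), extend(1), rotate(1, 90)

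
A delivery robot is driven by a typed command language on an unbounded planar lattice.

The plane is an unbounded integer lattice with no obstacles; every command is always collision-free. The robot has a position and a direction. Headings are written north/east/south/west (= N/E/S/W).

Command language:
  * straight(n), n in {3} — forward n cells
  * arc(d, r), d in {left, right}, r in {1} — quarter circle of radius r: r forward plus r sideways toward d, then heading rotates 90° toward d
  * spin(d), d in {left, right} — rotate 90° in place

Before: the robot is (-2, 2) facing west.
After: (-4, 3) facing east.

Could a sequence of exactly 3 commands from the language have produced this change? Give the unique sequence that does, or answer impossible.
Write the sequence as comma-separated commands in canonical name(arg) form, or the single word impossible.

straight(3), spin(right), arc(right, 1)

key: cell and facing (now E) both changed — the 3 commands mix motion and turning
initial: (-2, 2) facing west
1. straight(3) → (-5, 2) facing west
2. spin(right) → (-5, 2) facing north
3. arc(right, 1) → (-4, 3) facing east
no rival 3-sequence matches.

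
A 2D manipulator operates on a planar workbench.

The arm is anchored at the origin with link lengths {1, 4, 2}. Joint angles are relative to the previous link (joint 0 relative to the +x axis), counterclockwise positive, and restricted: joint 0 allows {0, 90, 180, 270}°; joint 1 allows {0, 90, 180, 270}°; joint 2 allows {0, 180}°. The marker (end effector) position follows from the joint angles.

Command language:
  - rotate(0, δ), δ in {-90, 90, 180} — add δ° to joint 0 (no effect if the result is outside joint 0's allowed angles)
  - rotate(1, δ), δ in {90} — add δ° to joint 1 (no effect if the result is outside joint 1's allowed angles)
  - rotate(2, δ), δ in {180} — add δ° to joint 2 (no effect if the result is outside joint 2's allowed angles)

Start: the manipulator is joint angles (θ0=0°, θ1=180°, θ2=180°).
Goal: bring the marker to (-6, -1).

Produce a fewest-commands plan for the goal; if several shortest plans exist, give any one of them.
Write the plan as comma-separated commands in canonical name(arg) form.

rotate(1, 90), rotate(2, 180), rotate(0, -90)

t0: joint angles (θ0=0°, θ1=180°, θ2=180°)
t=1 rotate(1, 90) ⇒ joint angles (θ0=0°, θ1=270°, θ2=180°)
t=2 rotate(2, 180) ⇒ joint angles (θ0=0°, θ1=270°, θ2=0°)
t=3 rotate(0, -90) ⇒ joint angles (θ0=270°, θ1=270°, θ2=0°)
shorter routes all fall short; 3 is best.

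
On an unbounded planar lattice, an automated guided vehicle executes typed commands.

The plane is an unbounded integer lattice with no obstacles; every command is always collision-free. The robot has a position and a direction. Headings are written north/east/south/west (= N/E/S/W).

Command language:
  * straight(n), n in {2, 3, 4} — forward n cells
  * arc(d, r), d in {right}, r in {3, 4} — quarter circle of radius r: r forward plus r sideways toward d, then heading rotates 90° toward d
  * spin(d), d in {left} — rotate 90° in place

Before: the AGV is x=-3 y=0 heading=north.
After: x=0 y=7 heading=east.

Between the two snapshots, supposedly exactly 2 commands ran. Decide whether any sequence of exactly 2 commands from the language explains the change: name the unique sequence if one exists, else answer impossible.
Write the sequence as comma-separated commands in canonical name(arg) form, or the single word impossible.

straight(4), arc(right, 3)

key: cell and facing (now E) both changed — the 2 commands mix motion and turning
initial: x=-3 y=0 heading=north
1. straight(4) → x=-3 y=4 heading=north
2. arc(right, 3) → x=0 y=7 heading=east
no other 2-command option fits: unique.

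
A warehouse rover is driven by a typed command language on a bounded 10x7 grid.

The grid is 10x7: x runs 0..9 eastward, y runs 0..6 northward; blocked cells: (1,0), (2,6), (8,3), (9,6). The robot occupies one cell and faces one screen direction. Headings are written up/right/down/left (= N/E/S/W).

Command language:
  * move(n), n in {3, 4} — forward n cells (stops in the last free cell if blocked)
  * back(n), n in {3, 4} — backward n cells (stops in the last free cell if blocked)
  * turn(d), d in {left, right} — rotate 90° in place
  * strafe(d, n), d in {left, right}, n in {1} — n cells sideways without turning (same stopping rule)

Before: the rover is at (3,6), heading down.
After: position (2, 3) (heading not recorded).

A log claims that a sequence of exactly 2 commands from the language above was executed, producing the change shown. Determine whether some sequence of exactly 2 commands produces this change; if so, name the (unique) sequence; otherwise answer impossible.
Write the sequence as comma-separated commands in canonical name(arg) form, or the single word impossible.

move(3), strafe(right, 1)

key: running strafe(right, 1) before move(3) would end elsewhere — order is forced
begin: at (3,6), heading down
t=1 move(3) ⇒ at (3,3), heading down
t=2 strafe(right, 1) ⇒ at (2,3), heading down
uniquely the one of 64 2-step routes that fits.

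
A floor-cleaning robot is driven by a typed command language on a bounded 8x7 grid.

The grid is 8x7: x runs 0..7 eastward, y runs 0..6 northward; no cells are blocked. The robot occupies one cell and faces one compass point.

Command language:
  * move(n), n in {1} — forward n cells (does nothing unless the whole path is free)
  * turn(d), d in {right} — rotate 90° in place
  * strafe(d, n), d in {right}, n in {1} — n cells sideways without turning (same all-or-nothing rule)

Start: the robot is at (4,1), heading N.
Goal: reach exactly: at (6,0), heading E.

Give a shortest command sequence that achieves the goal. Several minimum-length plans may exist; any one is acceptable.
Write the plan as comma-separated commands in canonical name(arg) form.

begin: at (4,1), heading N
[1] after turn(right): at (4,1), heading E
[2] after move(1): at (5,1), heading E
[3] after move(1): at (6,1), heading E
[4] after strafe(right, 1): at (6,0), heading E
no 3-step plan works, so 4 is optimal.

turn(right), move(1), move(1), strafe(right, 1)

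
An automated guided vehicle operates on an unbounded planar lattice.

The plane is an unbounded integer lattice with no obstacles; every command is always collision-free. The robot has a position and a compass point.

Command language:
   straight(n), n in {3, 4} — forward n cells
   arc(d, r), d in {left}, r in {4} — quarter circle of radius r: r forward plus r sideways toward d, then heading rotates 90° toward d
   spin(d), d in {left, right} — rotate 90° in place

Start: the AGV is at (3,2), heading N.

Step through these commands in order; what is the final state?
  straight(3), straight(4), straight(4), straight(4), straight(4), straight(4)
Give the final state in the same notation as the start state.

start: at (3,2), heading N
1. straight(3) → at (3,5), heading N
2. straight(4) → at (3,9), heading N
3. straight(4) → at (3,13), heading N
4. straight(4) → at (3,17), heading N
5. straight(4) → at (3,21), heading N
6. straight(4) → at (3,25), heading N

at (3,25), heading N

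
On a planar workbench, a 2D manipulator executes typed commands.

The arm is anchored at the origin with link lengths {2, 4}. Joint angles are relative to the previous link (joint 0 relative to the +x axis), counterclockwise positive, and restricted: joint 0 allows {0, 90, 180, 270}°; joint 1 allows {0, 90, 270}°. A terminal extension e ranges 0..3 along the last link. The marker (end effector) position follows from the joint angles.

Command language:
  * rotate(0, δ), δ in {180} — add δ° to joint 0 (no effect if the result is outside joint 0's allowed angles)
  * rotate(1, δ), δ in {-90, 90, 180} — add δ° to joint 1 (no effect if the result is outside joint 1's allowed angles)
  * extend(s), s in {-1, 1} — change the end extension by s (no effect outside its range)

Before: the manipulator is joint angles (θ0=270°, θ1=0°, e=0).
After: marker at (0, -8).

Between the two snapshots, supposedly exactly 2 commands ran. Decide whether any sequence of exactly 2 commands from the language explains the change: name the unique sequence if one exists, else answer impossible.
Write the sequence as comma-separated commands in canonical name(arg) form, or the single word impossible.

extend(1), extend(1)

t0: joint angles (θ0=270°, θ1=0°, e=0)
1. extend(1) → joint angles (θ0=270°, θ1=0°, e=1)
2. extend(1) → joint angles (θ0=270°, θ1=0°, e=2)
no other 2-command option fits: unique.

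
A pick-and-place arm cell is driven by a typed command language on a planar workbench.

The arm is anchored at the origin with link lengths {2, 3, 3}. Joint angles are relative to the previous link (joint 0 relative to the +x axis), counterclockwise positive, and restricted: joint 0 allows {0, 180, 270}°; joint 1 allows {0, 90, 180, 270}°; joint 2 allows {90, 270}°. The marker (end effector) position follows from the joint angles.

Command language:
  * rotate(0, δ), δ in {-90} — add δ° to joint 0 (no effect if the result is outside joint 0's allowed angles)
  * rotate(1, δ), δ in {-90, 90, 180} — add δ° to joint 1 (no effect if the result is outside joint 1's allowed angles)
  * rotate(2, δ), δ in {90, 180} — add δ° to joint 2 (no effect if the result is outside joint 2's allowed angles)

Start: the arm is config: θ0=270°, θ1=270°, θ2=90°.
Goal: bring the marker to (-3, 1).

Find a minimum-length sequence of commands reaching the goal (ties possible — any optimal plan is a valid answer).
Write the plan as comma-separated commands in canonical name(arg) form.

start: config: θ0=270°, θ1=270°, θ2=90°
1. rotate(1, -90) → config: θ0=270°, θ1=180°, θ2=90°
minimal: 1 command(s), checked below 1.

rotate(1, -90)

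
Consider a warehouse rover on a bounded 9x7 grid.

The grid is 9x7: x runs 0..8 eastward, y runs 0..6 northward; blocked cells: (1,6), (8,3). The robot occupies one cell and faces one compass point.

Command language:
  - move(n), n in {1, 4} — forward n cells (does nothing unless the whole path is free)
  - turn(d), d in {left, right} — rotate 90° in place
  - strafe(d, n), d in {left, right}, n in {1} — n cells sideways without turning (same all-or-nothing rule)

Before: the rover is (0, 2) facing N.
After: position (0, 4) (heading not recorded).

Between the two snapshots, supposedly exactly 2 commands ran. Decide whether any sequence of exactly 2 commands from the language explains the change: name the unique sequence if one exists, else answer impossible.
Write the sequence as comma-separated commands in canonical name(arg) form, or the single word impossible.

initial: (0, 2) facing N
1. move(1) → (0, 3) facing N
2. move(1) → (0, 4) facing N
all 36 alternatives checked — unique.

move(1), move(1)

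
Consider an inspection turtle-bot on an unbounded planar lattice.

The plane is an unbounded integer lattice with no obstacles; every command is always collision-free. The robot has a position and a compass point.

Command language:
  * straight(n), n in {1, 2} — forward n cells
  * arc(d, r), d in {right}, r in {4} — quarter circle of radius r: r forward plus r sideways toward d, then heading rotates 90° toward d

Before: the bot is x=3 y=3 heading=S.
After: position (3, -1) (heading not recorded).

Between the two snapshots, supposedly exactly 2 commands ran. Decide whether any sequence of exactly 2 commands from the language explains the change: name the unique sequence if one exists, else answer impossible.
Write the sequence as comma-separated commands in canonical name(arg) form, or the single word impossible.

from: x=3 y=3 heading=S
step 1 (straight(2)): x=3 y=1 heading=S
step 2 (straight(2)): x=3 y=-1 heading=S
uniquely the one of 9 2-step routes that fits.

straight(2), straight(2)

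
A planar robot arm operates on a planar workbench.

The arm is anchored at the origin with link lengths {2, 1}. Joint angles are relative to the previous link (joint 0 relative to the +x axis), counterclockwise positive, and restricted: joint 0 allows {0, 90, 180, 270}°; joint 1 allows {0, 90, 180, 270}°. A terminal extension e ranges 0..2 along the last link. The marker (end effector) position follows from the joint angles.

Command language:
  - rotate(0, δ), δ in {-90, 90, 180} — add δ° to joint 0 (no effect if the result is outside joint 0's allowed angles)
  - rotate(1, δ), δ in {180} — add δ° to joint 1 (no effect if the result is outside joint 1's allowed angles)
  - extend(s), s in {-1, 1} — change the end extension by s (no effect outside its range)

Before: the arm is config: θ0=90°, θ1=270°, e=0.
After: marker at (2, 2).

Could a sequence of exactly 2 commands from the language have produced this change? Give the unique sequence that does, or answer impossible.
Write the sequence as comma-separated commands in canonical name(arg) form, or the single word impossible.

key: running extend(1) before extend(-1) would end elsewhere — order is forced
t0: config: θ0=90°, θ1=270°, e=0
1. extend(-1) → config: θ0=90°, θ1=270°, e=0
2. extend(1) → config: θ0=90°, θ1=270°, e=1
no other 2-command option fits: unique.

extend(-1), extend(1)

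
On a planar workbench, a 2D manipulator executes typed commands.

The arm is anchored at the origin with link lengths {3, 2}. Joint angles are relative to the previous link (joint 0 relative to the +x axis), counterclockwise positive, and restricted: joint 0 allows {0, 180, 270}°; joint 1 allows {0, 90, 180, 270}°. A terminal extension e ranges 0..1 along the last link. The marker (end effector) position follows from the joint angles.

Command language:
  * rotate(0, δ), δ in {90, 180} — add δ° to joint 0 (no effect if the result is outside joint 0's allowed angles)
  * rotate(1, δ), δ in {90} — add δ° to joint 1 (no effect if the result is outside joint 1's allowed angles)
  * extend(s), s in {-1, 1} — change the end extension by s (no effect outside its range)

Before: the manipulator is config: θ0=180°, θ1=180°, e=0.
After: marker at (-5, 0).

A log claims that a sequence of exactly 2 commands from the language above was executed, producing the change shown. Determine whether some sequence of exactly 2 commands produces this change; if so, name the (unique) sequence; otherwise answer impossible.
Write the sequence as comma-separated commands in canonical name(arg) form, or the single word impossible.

rotate(1, 90), rotate(1, 90)

from: config: θ0=180°, θ1=180°, e=0
step 1 (rotate(1, 90)): config: θ0=180°, θ1=270°, e=0
step 2 (rotate(1, 90)): config: θ0=180°, θ1=0°, e=0
all 25 alternatives checked — unique.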